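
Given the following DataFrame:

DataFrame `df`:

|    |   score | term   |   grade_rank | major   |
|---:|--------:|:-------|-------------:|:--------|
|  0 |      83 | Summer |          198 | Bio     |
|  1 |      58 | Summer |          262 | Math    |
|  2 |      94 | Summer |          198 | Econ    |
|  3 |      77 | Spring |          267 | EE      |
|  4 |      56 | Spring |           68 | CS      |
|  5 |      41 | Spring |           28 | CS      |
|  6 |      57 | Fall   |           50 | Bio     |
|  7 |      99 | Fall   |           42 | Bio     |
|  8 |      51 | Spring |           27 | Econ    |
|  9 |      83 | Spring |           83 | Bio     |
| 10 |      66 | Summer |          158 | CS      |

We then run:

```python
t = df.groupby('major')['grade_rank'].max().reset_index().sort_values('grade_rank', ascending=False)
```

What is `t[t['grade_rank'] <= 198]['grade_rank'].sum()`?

group by major, max of grade_rank:
major
Bio     198
CS      158
EE      267
Econ    198
Math    262
Name: grade_rank, dtype: int64
reset_index():
  major  grade_rank
0   Bio         198
1    CS         158
2    EE         267
3  Econ         198
4  Math         262
sort by grade_rank descending:
  major  grade_rank
2    EE         267
4  Math         262
0   Bio         198
3  Econ         198
1    CS         158
filter rows where grade_rank <= 198:
  major  grade_rank
0   Bio         198
3  Econ         198
1    CS         158

554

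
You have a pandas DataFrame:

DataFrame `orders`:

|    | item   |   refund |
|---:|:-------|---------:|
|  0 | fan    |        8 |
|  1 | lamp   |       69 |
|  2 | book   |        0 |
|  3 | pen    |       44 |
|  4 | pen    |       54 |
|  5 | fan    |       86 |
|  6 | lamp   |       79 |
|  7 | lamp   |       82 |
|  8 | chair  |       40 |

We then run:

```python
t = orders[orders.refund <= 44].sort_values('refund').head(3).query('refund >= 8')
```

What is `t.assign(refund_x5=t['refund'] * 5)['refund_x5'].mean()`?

120.0

filter rows where refund <= 44:
    item  refund
0    fan       8
2   book       0
3    pen      44
8  chair      40
sort by refund:
    item  refund
2   book       0
0    fan       8
8  chair      40
3    pen      44
take first 3 rows:
    item  refund
2   book       0
0    fan       8
8  chair      40
filter rows where refund >= 8:
    item  refund
0    fan       8
8  chair      40
add column refund_x5 = t['refund'] * 5:
    item  refund  refund_x5
0    fan       8         40
8  chair      40        200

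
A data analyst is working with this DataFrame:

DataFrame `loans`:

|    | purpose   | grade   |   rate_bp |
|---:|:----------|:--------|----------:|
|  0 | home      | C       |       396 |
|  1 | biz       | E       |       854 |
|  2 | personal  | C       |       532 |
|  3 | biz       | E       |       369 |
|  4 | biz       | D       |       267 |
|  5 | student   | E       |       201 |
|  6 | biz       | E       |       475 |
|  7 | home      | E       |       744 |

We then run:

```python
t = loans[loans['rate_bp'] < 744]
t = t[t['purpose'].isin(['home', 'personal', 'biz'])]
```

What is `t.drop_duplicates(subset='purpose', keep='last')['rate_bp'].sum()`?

filter rows where rate_bp < 744:
    purpose grade  rate_bp
0      home     C      396
2  personal     C      532
3       biz     E      369
4       biz     D      267
5   student     E      201
6       biz     E      475
filter rows where purpose in ['home', 'personal', 'biz']:
    purpose grade  rate_bp
0      home     C      396
2  personal     C      532
3       biz     E      369
4       biz     D      267
6       biz     E      475
drop duplicate purpose (keep=last):
    purpose grade  rate_bp
0      home     C      396
2  personal     C      532
6       biz     E      475
Reading off the sum of column 'rate_bp', we get 1403.

1403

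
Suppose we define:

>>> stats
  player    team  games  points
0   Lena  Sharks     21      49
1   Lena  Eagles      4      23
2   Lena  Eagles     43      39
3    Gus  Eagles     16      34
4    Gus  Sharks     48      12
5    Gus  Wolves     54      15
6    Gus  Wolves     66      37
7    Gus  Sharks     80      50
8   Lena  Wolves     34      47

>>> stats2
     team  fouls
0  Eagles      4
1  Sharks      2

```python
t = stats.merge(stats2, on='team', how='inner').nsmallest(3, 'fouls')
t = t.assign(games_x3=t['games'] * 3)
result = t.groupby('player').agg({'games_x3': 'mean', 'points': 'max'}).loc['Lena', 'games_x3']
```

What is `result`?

merge on 'team' (how='inner') → 6 rows:
  player    team  games  points  fouls
0   Lena  Sharks     21      49      2
1   Lena  Eagles      4      23      4
2   Lena  Eagles     43      39      4
3    Gus  Eagles     16      34      4
4    Gus  Sharks     48      12      2
5    Gus  Sharks     80      50      2
take 3 rows with smallest fouls:
  player    team  games  points  fouls
0   Lena  Sharks     21      49      2
4    Gus  Sharks     48      12      2
5    Gus  Sharks     80      50      2
add column games_x3 = t['games'] * 3:
  player    team  games  points  fouls  games_x3
0   Lena  Sharks     21      49      2        63
4    Gus  Sharks     48      12      2       144
5    Gus  Sharks     80      50      2       240
group by player: mean(games_x3), max(points):
        games_x3  points
player                  
Gus        192.0      50
Lena        63.0      49
Finally, value at row 'Lena', column 'games_x3' = 63.0.

63.0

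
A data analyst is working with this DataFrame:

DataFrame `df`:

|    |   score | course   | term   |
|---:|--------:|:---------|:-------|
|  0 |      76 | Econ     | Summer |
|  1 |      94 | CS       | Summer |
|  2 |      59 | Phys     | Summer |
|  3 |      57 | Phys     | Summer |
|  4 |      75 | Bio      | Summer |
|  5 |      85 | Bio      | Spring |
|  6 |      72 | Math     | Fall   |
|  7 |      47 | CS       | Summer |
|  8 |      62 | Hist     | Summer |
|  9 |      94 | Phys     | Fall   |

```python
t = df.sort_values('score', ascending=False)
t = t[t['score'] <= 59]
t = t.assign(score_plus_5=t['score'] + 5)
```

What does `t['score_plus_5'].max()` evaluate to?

sort by score descending:
   score course    term
1     94     CS  Summer
9     94   Phys    Fall
5     85    Bio  Spring
0     76   Econ  Summer
4     75    Bio  Summer
6     72   Math    Fall
8     62   Hist  Summer
2     59   Phys  Summer
3     57   Phys  Summer
7     47     CS  Summer
filter rows where score <= 59:
   score course    term
2     59   Phys  Summer
3     57   Phys  Summer
7     47     CS  Summer
add column score_plus_5 = t['score'] + 5:
   score course    term  score_plus_5
2     59   Phys  Summer            64
3     57   Phys  Summer            62
7     47     CS  Summer            52
Hence 64.

64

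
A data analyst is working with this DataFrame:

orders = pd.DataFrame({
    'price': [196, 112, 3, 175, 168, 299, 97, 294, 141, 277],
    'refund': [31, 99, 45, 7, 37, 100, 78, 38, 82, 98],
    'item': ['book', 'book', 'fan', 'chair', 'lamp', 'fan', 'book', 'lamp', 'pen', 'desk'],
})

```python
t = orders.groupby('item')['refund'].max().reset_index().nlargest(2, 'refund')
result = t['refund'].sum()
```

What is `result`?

199

group by item, max of refund:
item
book      99
chair      7
desk      98
fan      100
lamp      38
pen       82
Name: refund, dtype: int64
reset_index():
    item  refund
0   book      99
1  chair       7
2   desk      98
3    fan     100
4   lamp      38
5    pen      82
take 2 rows with largest refund:
   item  refund
3   fan     100
0  book      99
So sum() = 199.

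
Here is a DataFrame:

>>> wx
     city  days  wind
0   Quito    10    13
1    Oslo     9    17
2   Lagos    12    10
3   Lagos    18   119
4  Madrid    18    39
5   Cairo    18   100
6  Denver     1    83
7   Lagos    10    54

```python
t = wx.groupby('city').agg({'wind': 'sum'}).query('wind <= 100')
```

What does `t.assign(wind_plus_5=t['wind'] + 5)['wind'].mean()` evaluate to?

group by city, sum of wind:
        wind
city        
Cairo    100
Denver    83
Lagos    183
Madrid    39
Oslo      17
Quito     13
filter rows where wind <= 100:
        wind
city        
Cairo    100
Denver    83
Madrid    39
Oslo      17
Quito     13
add column wind_plus_5 = t['wind'] + 5:
        wind  wind_plus_5
city                     
Cairo    100          105
Denver    83           88
Madrid    39           44
Oslo      17           22
Quito     13           18

50.4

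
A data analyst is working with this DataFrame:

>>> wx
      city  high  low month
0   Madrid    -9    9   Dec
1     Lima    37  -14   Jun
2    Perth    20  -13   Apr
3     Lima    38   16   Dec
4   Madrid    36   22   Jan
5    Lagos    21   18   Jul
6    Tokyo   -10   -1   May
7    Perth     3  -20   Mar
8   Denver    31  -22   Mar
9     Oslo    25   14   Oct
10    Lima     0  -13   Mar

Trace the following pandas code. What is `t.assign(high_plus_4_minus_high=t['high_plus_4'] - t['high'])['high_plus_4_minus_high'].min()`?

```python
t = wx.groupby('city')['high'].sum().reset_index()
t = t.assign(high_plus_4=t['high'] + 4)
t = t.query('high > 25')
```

group by city, sum of high:
city
Denver    31
Lagos     21
Lima      75
Madrid    27
Oslo      25
Perth     23
Tokyo    -10
Name: high, dtype: int64
reset_index():
     city  high
0  Denver    31
1   Lagos    21
2    Lima    75
3  Madrid    27
4    Oslo    25
5   Perth    23
6   Tokyo   -10
add column high_plus_4 = t['high'] + 4:
     city  high  high_plus_4
0  Denver    31           35
1   Lagos    21           25
2    Lima    75           79
3  Madrid    27           31
4    Oslo    25           29
5   Perth    23           27
6   Tokyo   -10           -6
filter rows where high > 25:
     city  high  high_plus_4
0  Denver    31           35
2    Lima    75           79
3  Madrid    27           31
add column high_plus_4_minus_high = t['high_plus_4'] - t['high']:
     city  high  high_plus_4  high_plus_4_minus_high
0  Denver    31           35                       4
2    Lima    75           79                       4
3  Madrid    27           31                       4
min of column 'high_plus_4_minus_high' → 4

4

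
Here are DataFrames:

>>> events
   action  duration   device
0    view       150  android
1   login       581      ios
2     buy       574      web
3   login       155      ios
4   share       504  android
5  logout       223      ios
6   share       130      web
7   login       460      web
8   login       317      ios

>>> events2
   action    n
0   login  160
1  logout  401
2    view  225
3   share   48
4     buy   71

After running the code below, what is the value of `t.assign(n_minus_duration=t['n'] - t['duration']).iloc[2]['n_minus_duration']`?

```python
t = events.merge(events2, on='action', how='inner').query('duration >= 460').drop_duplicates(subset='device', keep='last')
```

-300

merge on 'action' (how='inner') → 9 rows:
   action  duration   device    n
0    view       150  android  225
1   login       581      ios  160
2     buy       574      web   71
3   login       155      ios  160
4   share       504  android   48
5  logout       223      ios  401
6   share       130      web   48
7   login       460      web  160
8   login       317      ios  160
filter rows where duration >= 460:
  action  duration   device    n
1  login       581      ios  160
2    buy       574      web   71
4  share       504  android   48
7  login       460      web  160
drop duplicate device (keep=last):
  action  duration   device    n
1  login       581      ios  160
4  share       504  android   48
7  login       460      web  160
add column n_minus_duration = t['n'] - t['duration']:
  action  duration   device    n  n_minus_duration
1  login       581      ios  160              -421
4  share       504  android   48              -456
7  login       460      web  160              -300
Finally, value at position 2, column 'n_minus_duration' = -300.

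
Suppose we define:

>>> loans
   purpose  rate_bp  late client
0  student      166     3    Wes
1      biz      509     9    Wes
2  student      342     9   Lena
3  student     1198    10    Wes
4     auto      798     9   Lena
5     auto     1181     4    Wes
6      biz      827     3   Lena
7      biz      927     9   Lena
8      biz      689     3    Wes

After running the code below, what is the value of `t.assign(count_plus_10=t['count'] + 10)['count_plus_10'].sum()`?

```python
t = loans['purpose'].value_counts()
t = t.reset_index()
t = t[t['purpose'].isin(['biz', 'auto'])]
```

26

value_counts of purpose:
purpose
biz        4
student    3
auto       2
Name: count, dtype: int64
reset_index():
   purpose  count
0      biz      4
1  student      3
2     auto      2
filter rows where purpose in ['biz', 'auto']:
  purpose  count
0     biz      4
2    auto      2
add column count_plus_10 = t['count'] + 10:
  purpose  count  count_plus_10
0     biz      4             14
2    auto      2             12
Hence 26.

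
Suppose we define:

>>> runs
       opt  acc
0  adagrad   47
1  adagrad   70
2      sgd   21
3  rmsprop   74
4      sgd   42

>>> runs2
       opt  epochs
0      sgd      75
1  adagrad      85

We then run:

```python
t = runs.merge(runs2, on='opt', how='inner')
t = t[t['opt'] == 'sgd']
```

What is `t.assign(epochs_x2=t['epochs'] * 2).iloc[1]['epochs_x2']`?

merge on 'opt' (how='inner') → 4 rows:
       opt  acc  epochs
0  adagrad   47      85
1  adagrad   70      85
2      sgd   21      75
3      sgd   42      75
filter rows where opt == 'sgd':
   opt  acc  epochs
2  sgd   21      75
3  sgd   42      75
add column epochs_x2 = t['epochs'] * 2:
   opt  acc  epochs  epochs_x2
2  sgd   21      75        150
3  sgd   42      75        150
The value at position 1, column 'epochs_x2' is 150.

150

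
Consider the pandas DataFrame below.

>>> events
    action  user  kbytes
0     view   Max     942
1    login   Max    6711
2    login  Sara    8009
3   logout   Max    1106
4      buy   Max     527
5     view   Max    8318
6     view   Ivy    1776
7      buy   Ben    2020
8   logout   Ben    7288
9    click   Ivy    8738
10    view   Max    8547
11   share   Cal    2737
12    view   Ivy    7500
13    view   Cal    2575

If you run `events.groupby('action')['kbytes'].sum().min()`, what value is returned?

2547

group by action, sum of kbytes:
action
buy        2547
click      8738
login     14720
logout     8394
share      2737
view      29658
Name: kbytes, dtype: int64
min of the resulting series → 2547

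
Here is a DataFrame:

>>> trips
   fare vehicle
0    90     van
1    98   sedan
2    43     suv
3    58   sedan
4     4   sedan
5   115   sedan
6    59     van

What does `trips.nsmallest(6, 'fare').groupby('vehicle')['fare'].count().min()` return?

1

take 6 rows with smallest fare:
   fare vehicle
4     4   sedan
2    43     suv
3    58   sedan
6    59     van
0    90     van
1    98   sedan
group by vehicle, count of fare:
vehicle
sedan    3
suv      1
van      2
Name: fare, dtype: int64
Then the min of the resulting series: 1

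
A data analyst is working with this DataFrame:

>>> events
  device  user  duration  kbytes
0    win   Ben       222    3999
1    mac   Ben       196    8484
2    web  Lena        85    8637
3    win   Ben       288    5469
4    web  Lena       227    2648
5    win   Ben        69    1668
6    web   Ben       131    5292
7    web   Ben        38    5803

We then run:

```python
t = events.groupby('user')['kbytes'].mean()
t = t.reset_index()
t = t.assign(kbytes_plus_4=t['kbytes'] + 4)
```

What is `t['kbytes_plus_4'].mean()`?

5384.83333333

group by user, mean of kbytes:
user
Ben     5119.166667
Lena    5642.500000
Name: kbytes, dtype: float64
reset_index():
   user       kbytes
0   Ben  5119.166667
1  Lena  5642.500000
add column kbytes_plus_4 = t['kbytes'] + 4:
   user       kbytes  kbytes_plus_4
0   Ben  5119.166667    5123.166667
1  Lena  5642.500000    5646.500000
mean of column 'kbytes_plus_4' → 5384.83333333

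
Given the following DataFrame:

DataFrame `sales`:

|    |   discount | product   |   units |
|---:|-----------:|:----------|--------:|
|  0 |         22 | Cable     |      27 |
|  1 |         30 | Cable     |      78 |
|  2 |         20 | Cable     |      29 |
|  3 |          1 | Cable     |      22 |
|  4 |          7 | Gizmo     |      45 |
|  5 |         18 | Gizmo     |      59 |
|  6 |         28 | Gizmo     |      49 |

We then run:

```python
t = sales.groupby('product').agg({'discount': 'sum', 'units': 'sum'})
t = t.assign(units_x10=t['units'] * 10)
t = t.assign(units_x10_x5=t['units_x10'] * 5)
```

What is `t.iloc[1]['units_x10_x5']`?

group by product: sum(discount), sum(units):
         discount  units
product                 
Cable          73    156
Gizmo          53    153
add column units_x10 = t['units'] * 10:
         discount  units  units_x10
product                            
Cable          73    156       1560
Gizmo          53    153       1530
add column units_x10_x5 = t['units_x10'] * 5:
         discount  units  units_x10  units_x10_x5
product                                          
Cable          73    156       1560          7800
Gizmo          53    153       1530          7650
Hence 7650.

7650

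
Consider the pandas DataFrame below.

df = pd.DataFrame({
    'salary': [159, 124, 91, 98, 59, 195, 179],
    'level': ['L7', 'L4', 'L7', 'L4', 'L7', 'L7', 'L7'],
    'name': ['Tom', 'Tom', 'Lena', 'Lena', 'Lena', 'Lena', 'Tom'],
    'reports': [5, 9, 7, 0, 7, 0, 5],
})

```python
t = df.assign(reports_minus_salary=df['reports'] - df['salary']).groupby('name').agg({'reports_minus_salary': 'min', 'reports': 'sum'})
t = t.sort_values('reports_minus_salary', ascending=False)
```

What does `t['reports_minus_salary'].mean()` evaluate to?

add column reports_minus_salary = df['reports'] - df['salary']:
   salary level  name  reports  reports_minus_salary
0     159    L7   Tom        5                  -154
1     124    L4   Tom        9                  -115
2      91    L7  Lena        7                   -84
3      98    L4  Lena        0                   -98
4      59    L7  Lena        7                   -52
5     195    L7  Lena        0                  -195
6     179    L7   Tom        5                  -174
group by name: min(reports_minus_salary), sum(reports):
      reports_minus_salary  reports
name                               
Lena                  -195       14
Tom                   -174       19
sort by reports_minus_salary descending:
      reports_minus_salary  reports
name                               
Tom                   -174       19
Lena                  -195       14
So mean() = -184.5.

-184.5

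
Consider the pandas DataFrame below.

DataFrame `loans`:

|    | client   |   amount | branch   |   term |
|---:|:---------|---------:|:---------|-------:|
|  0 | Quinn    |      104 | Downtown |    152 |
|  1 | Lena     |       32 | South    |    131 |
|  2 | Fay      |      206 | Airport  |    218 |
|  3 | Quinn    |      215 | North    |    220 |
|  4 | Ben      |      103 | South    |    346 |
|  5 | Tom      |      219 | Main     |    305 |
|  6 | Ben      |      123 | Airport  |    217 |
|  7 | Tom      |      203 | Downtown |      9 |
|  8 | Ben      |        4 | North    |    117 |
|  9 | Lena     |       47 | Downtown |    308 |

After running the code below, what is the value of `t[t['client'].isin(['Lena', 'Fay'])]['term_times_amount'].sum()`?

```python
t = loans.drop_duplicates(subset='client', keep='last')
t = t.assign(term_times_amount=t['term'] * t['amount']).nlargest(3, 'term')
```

drop duplicate client (keep=last):
  client  amount    branch  term
2    Fay     206   Airport   218
3  Quinn     215     North   220
7    Tom     203  Downtown     9
8    Ben       4     North   117
9   Lena      47  Downtown   308
add column term_times_amount = t['term'] * t['amount']:
  client  amount    branch  term  term_times_amount
2    Fay     206   Airport   218              44908
3  Quinn     215     North   220              47300
7    Tom     203  Downtown     9               1827
8    Ben       4     North   117                468
9   Lena      47  Downtown   308              14476
take 3 rows with largest term:
  client  amount    branch  term  term_times_amount
9   Lena      47  Downtown   308              14476
3  Quinn     215     North   220              47300
2    Fay     206   Airport   218              44908
filter rows where client in ['Lena', 'Fay']:
  client  amount    branch  term  term_times_amount
9   Lena      47  Downtown   308              14476
2    Fay     206   Airport   218              44908
sum of column 'term_times_amount' → 59384

59384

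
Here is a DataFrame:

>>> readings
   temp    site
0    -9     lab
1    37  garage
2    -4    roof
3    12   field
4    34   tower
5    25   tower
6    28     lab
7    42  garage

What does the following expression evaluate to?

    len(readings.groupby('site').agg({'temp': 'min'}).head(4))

4

group by site, min of temp:
        temp
site        
field     12
garage    37
lab       -9
roof      -4
tower     25
take first 4 rows:
        temp
site        
field     12
garage    37
lab       -9
roof      -4
Then the number of rows: 4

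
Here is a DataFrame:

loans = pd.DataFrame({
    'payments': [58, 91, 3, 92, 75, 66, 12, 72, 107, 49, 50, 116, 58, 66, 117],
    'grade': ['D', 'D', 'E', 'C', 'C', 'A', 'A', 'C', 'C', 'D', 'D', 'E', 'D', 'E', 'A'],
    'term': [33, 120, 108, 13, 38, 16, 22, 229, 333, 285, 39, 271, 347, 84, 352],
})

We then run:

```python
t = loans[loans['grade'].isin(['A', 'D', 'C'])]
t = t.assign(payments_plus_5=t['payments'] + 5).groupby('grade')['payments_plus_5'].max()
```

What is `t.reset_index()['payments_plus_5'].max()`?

122

filter rows where grade in ['A', 'D', 'C']:
    payments grade  term
0         58     D    33
1         91     D   120
3         92     C    13
4         75     C    38
5         66     A    16
6         12     A    22
7         72     C   229
8        107     C   333
9         49     D   285
10        50     D    39
12        58     D   347
14       117     A   352
add column payments_plus_5 = t['payments'] + 5:
    payments grade  term  payments_plus_5
0         58     D    33               63
1         91     D   120               96
3         92     C    13               97
4         75     C    38               80
5         66     A    16               71
6         12     A    22               17
7         72     C   229               77
8        107     C   333              112
9         49     D   285               54
10        50     D    39               55
12        58     D   347               63
14       117     A   352              122
group by grade, max of payments_plus_5:
grade
A    122
C    112
D     96
Name: payments_plus_5, dtype: int64
reset_index():
  grade  payments_plus_5
0     A              122
1     C              112
2     D               96
Finally, max of column 'payments_plus_5' = 122.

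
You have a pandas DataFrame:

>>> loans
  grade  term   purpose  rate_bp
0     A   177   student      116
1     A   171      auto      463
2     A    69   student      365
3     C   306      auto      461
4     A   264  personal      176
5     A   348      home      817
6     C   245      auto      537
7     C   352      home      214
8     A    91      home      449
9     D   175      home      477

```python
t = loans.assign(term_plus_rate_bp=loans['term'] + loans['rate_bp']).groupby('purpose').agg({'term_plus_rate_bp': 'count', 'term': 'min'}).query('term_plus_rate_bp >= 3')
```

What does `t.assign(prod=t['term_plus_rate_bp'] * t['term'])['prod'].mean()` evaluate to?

438.5

add column term_plus_rate_bp = loans['term'] + loans['rate_bp']:
  grade  term   purpose  rate_bp  term_plus_rate_bp
0     A   177   student      116                293
1     A   171      auto      463                634
2     A    69   student      365                434
3     C   306      auto      461                767
4     A   264  personal      176                440
5     A   348      home      817               1165
6     C   245      auto      537                782
7     C   352      home      214                566
8     A    91      home      449                540
9     D   175      home      477                652
group by purpose: count(term_plus_rate_bp), min(term):
          term_plus_rate_bp  term
purpose                          
auto                      3   171
home                      4    91
personal                  1   264
student                   2    69
filter rows where term_plus_rate_bp >= 3:
         term_plus_rate_bp  term
purpose                         
auto                     3   171
home                     4    91
add column prod = t['term_plus_rate_bp'] * t['term']:
         term_plus_rate_bp  term  prod
purpose                               
auto                     3   171   513
home                     4    91   364
So mean() = 438.5.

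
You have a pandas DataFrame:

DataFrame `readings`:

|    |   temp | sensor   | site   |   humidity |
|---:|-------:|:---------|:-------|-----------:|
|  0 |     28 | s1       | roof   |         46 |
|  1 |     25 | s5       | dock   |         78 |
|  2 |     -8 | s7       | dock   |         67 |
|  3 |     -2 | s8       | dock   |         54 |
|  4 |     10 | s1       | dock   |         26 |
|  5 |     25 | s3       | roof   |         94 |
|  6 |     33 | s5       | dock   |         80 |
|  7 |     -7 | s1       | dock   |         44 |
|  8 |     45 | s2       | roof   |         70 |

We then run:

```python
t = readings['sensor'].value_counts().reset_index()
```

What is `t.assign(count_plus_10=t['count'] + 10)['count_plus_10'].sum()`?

69

value_counts of sensor:
sensor
s1    3
s5    2
s7    1
s8    1
s3    1
s2    1
Name: count, dtype: int64
reset_index():
  sensor  count
0     s1      3
1     s5      2
2     s7      1
3     s8      1
4     s3      1
5     s2      1
add column count_plus_10 = t['count'] + 10:
  sensor  count  count_plus_10
0     s1      3             13
1     s5      2             12
2     s7      1             11
3     s8      1             11
4     s3      1             11
5     s2      1             11
Then the sum of column 'count_plus_10': 69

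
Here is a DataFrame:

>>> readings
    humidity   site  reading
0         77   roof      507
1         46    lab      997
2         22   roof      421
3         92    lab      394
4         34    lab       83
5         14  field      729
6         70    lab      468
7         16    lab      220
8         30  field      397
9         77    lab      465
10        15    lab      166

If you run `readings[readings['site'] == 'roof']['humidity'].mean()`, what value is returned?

filter rows where site == 'roof':
   humidity  site  reading
0        77  roof      507
2        22  roof      421
The mean of column 'humidity' is 49.5.

49.5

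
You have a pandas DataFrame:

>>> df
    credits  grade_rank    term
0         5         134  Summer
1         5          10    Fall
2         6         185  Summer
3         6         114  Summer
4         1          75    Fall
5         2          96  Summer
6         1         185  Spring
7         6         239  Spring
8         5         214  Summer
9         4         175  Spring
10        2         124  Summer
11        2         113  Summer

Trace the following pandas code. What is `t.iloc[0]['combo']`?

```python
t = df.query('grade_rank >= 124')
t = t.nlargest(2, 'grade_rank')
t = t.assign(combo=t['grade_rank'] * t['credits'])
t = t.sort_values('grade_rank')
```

filter rows where grade_rank >= 124:
    credits  grade_rank    term
0         5         134  Summer
2         6         185  Summer
6         1         185  Spring
7         6         239  Spring
8         5         214  Summer
9         4         175  Spring
10        2         124  Summer
take 2 rows with largest grade_rank:
   credits  grade_rank    term
7        6         239  Spring
8        5         214  Summer
add column combo = t['grade_rank'] * t['credits']:
   credits  grade_rank    term  combo
7        6         239  Spring   1434
8        5         214  Summer   1070
sort by grade_rank:
   credits  grade_rank    term  combo
8        5         214  Summer   1070
7        6         239  Spring   1434

1070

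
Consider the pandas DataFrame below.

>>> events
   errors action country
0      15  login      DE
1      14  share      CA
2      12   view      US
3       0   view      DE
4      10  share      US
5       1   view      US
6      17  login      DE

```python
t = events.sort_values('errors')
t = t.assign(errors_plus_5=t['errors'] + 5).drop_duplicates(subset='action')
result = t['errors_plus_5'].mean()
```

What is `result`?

sort by errors:
   errors action country
3       0   view      DE
5       1   view      US
4      10  share      US
2      12   view      US
1      14  share      CA
0      15  login      DE
6      17  login      DE
add column errors_plus_5 = t['errors'] + 5:
   errors action country  errors_plus_5
3       0   view      DE              5
5       1   view      US              6
4      10  share      US             15
2      12   view      US             17
1      14  share      CA             19
0      15  login      DE             20
6      17  login      DE             22
drop duplicate action (keep=first):
   errors action country  errors_plus_5
3       0   view      DE              5
4      10  share      US             15
0      15  login      DE             20

13.3333333333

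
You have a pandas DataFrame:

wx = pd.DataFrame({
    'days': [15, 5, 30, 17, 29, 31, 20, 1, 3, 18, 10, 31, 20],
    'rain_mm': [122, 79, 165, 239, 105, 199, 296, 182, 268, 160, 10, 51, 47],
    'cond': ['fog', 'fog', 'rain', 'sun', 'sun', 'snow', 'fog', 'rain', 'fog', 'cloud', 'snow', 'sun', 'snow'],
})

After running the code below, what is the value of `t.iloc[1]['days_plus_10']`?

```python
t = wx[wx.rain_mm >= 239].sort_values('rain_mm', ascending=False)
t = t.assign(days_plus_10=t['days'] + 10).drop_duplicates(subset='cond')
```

27

filter rows where rain_mm >= 239:
   days  rain_mm cond
3    17      239  sun
6    20      296  fog
8     3      268  fog
sort by rain_mm descending:
   days  rain_mm cond
6    20      296  fog
8     3      268  fog
3    17      239  sun
add column days_plus_10 = t['days'] + 10:
   days  rain_mm cond  days_plus_10
6    20      296  fog            30
8     3      268  fog            13
3    17      239  sun            27
drop duplicate cond (keep=first):
   days  rain_mm cond  days_plus_10
6    20      296  fog            30
3    17      239  sun            27
Finally, value at position 1, column 'days_plus_10' = 27.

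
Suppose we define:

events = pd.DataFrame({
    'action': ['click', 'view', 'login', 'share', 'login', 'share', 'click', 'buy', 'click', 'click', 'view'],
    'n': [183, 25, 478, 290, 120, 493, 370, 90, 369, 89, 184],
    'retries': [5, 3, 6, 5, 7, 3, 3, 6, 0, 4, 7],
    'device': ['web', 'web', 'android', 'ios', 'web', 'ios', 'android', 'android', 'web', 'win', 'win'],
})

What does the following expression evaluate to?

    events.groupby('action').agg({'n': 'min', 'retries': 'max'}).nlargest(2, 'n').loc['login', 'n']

group by action: min(n), max(retries):
          n  retries
action              
buy      90        6
click    89        5
login   120        7
share   290        5
view     25        7
take 2 rows with largest n:
          n  retries
action              
share   290        5
login   120        7

120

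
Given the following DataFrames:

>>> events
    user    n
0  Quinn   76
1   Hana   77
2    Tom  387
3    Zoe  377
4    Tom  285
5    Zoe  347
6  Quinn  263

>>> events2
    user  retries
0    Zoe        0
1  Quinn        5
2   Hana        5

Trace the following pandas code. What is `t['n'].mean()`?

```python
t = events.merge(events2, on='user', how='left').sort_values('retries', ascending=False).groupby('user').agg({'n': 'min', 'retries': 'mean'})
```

196.25

merge on 'user' (how='left') → 7 rows:
    user    n  retries
0  Quinn   76      5.0
1   Hana   77      5.0
2    Tom  387      NaN
3    Zoe  377      0.0
4    Tom  285      NaN
5    Zoe  347      0.0
6  Quinn  263      5.0
sort by retries descending:
    user    n  retries
0  Quinn   76      5.0
1   Hana   77      5.0
6  Quinn  263      5.0
3    Zoe  377      0.0
5    Zoe  347      0.0
2    Tom  387      NaN
4    Tom  285      NaN
group by user: min(n), mean(retries):
         n  retries
user               
Hana    77      5.0
Quinn   76      5.0
Tom    285      NaN
Zoe    347      0.0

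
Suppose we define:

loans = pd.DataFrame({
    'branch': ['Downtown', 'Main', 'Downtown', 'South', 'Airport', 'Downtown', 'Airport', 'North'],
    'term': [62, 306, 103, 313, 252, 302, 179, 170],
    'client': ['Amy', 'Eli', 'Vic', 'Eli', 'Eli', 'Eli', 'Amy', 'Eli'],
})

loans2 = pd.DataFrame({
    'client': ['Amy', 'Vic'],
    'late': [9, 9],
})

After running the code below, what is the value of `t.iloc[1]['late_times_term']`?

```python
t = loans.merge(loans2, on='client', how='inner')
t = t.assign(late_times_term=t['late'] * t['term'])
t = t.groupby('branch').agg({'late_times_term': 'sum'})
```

merge on 'client' (how='inner') → 3 rows:
     branch  term client  late
0  Downtown    62    Amy     9
1  Downtown   103    Vic     9
2   Airport   179    Amy     9
add column late_times_term = t['late'] * t['term']:
     branch  term client  late  late_times_term
0  Downtown    62    Amy     9              558
1  Downtown   103    Vic     9              927
2   Airport   179    Amy     9             1611
group by branch, sum of late_times_term:
          late_times_term
branch                   
Airport              1611
Downtown             1485
Then the value at position 1, column 'late_times_term': 1485

1485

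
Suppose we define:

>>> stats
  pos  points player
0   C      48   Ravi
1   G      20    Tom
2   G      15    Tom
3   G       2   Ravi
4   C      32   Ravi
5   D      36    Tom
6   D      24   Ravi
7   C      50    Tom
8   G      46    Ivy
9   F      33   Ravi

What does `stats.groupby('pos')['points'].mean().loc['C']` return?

43.3333333333

group by pos, mean of points:
pos
C    43.333333
D    30.000000
F    33.000000
G    20.750000
Name: points, dtype: float64
Hence 43.3333333333.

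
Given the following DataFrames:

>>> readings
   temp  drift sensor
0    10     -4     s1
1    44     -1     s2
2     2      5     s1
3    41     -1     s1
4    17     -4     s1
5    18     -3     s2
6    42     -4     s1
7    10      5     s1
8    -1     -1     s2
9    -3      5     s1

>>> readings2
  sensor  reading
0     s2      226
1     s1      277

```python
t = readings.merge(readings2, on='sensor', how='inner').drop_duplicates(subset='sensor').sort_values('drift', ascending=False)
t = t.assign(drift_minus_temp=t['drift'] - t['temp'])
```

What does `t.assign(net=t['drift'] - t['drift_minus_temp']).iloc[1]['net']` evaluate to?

merge on 'sensor' (how='inner') → 10 rows:
   temp  drift sensor  reading
0    10     -4     s1      277
1    44     -1     s2      226
2     2      5     s1      277
3    41     -1     s1      277
4    17     -4     s1      277
5    18     -3     s2      226
6    42     -4     s1      277
7    10      5     s1      277
8    -1     -1     s2      226
9    -3      5     s1      277
drop duplicate sensor (keep=first):
   temp  drift sensor  reading
0    10     -4     s1      277
1    44     -1     s2      226
sort by drift descending:
   temp  drift sensor  reading
1    44     -1     s2      226
0    10     -4     s1      277
add column drift_minus_temp = t['drift'] - t['temp']:
   temp  drift sensor  reading  drift_minus_temp
1    44     -1     s2      226               -45
0    10     -4     s1      277               -14
add column net = t['drift'] - t['drift_minus_temp']:
   temp  drift sensor  reading  drift_minus_temp  net
1    44     -1     s2      226               -45   44
0    10     -4     s1      277               -14   10
value at position 1, column 'net' → 10

10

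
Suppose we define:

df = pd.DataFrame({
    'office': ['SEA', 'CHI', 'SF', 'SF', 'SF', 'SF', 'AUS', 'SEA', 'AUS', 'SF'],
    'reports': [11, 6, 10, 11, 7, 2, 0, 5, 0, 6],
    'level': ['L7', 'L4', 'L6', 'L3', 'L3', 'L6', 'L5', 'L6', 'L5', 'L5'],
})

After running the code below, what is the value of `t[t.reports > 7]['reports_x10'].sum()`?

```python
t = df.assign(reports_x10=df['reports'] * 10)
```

320

add column reports_x10 = df['reports'] * 10:
  office  reports level  reports_x10
0    SEA       11    L7          110
1    CHI        6    L4           60
2     SF       10    L6          100
3     SF       11    L3          110
4     SF        7    L3           70
5     SF        2    L6           20
6    AUS        0    L5            0
7    SEA        5    L6           50
8    AUS        0    L5            0
9     SF        6    L5           60
filter rows where reports > 7:
  office  reports level  reports_x10
0    SEA       11    L7          110
2     SF       10    L6          100
3     SF       11    L3          110
Then the sum of column 'reports_x10': 320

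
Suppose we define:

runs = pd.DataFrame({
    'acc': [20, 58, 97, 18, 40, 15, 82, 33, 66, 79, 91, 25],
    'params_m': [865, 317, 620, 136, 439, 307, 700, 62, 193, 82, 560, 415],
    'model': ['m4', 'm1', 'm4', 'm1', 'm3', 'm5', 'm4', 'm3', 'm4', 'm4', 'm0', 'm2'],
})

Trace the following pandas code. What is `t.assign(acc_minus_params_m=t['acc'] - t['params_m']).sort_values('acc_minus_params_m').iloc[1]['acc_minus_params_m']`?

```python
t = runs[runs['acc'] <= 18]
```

filter rows where acc <= 18:
   acc  params_m model
3   18       136    m1
5   15       307    m5
add column acc_minus_params_m = t['acc'] - t['params_m']:
   acc  params_m model  acc_minus_params_m
3   18       136    m1                -118
5   15       307    m5                -292
sort by acc_minus_params_m:
   acc  params_m model  acc_minus_params_m
5   15       307    m5                -292
3   18       136    m1                -118

-118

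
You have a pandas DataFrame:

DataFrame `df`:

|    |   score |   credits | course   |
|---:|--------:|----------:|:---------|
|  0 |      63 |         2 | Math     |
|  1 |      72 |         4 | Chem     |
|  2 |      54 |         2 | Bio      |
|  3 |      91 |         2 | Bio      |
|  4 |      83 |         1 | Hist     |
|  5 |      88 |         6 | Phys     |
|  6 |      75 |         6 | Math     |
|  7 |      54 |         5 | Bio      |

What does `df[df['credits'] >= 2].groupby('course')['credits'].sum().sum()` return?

27

filter rows where credits >= 2:
   score  credits course
0     63        2   Math
1     72        4   Chem
2     54        2    Bio
3     91        2    Bio
5     88        6   Phys
6     75        6   Math
7     54        5    Bio
group by course, sum of credits:
course
Bio     9
Chem    4
Math    8
Phys    6
Name: credits, dtype: int64
The sum of the resulting series is 27.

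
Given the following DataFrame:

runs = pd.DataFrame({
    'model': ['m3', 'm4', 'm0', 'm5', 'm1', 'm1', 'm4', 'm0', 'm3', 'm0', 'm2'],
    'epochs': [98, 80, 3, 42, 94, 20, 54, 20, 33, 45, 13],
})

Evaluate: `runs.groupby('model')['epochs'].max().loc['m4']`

80

group by model, max of epochs:
model
m0    45
m1    94
m2    13
m3    98
m4    80
m5    42
Name: epochs, dtype: int64
Hence 80.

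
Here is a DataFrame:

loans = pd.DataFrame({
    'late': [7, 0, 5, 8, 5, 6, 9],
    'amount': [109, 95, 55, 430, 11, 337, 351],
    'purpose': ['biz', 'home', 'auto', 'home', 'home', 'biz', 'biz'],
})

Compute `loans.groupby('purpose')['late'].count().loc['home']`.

group by purpose, count of late:
purpose
auto    1
biz     3
home    3
Name: late, dtype: int64

3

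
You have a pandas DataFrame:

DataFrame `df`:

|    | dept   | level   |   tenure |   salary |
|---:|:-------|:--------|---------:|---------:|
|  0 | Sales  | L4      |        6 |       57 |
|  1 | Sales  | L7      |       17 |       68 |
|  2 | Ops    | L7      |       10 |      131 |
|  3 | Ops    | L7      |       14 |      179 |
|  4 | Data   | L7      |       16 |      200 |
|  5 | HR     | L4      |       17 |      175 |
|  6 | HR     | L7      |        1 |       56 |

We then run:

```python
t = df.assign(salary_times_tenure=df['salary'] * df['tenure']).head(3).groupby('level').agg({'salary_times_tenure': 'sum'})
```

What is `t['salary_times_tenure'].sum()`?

add column salary_times_tenure = df['salary'] * df['tenure']:
    dept level  tenure  salary  salary_times_tenure
0  Sales    L4       6      57                  342
1  Sales    L7      17      68                 1156
2    Ops    L7      10     131                 1310
3    Ops    L7      14     179                 2506
4   Data    L7      16     200                 3200
5     HR    L4      17     175                 2975
6     HR    L7       1      56                   56
take first 3 rows:
    dept level  tenure  salary  salary_times_tenure
0  Sales    L4       6      57                  342
1  Sales    L7      17      68                 1156
2    Ops    L7      10     131                 1310
group by level, sum of salary_times_tenure:
       salary_times_tenure
level                     
L4                     342
L7                    2466
Taking the sum of column 'salary_times_tenure' gives 2808.

2808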